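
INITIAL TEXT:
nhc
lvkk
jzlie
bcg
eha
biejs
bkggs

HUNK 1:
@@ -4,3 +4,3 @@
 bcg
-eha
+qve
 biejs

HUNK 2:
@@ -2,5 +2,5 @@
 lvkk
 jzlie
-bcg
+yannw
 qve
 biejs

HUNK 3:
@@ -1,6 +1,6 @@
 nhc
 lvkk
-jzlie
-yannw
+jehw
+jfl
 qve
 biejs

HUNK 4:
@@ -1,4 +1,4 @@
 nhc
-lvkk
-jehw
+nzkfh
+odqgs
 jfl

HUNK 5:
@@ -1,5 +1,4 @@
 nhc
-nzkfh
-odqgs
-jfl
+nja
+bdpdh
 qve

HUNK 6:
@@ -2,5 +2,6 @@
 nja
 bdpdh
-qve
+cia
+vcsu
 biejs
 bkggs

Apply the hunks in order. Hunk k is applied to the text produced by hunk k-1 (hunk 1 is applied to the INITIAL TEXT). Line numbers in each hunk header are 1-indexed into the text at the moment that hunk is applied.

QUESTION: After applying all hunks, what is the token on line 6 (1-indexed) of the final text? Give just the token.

Answer: biejs

Derivation:
Hunk 1: at line 4 remove [eha] add [qve] -> 7 lines: nhc lvkk jzlie bcg qve biejs bkggs
Hunk 2: at line 2 remove [bcg] add [yannw] -> 7 lines: nhc lvkk jzlie yannw qve biejs bkggs
Hunk 3: at line 1 remove [jzlie,yannw] add [jehw,jfl] -> 7 lines: nhc lvkk jehw jfl qve biejs bkggs
Hunk 4: at line 1 remove [lvkk,jehw] add [nzkfh,odqgs] -> 7 lines: nhc nzkfh odqgs jfl qve biejs bkggs
Hunk 5: at line 1 remove [nzkfh,odqgs,jfl] add [nja,bdpdh] -> 6 lines: nhc nja bdpdh qve biejs bkggs
Hunk 6: at line 2 remove [qve] add [cia,vcsu] -> 7 lines: nhc nja bdpdh cia vcsu biejs bkggs
Final line 6: biejs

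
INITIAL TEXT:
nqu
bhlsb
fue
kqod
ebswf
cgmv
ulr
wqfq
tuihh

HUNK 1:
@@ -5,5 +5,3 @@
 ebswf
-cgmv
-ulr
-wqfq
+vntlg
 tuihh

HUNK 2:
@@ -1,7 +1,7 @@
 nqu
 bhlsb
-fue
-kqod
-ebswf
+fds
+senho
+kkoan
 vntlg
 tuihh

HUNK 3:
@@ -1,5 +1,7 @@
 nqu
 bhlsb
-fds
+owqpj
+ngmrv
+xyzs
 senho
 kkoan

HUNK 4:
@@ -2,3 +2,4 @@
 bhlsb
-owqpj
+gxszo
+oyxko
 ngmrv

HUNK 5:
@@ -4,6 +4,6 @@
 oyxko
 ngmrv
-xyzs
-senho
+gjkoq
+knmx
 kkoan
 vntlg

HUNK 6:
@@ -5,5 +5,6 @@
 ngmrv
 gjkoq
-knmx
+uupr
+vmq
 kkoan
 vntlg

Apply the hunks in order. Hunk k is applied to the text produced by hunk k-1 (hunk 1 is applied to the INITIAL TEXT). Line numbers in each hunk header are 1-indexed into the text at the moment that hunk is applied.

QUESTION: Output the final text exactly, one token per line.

Answer: nqu
bhlsb
gxszo
oyxko
ngmrv
gjkoq
uupr
vmq
kkoan
vntlg
tuihh

Derivation:
Hunk 1: at line 5 remove [cgmv,ulr,wqfq] add [vntlg] -> 7 lines: nqu bhlsb fue kqod ebswf vntlg tuihh
Hunk 2: at line 1 remove [fue,kqod,ebswf] add [fds,senho,kkoan] -> 7 lines: nqu bhlsb fds senho kkoan vntlg tuihh
Hunk 3: at line 1 remove [fds] add [owqpj,ngmrv,xyzs] -> 9 lines: nqu bhlsb owqpj ngmrv xyzs senho kkoan vntlg tuihh
Hunk 4: at line 2 remove [owqpj] add [gxszo,oyxko] -> 10 lines: nqu bhlsb gxszo oyxko ngmrv xyzs senho kkoan vntlg tuihh
Hunk 5: at line 4 remove [xyzs,senho] add [gjkoq,knmx] -> 10 lines: nqu bhlsb gxszo oyxko ngmrv gjkoq knmx kkoan vntlg tuihh
Hunk 6: at line 5 remove [knmx] add [uupr,vmq] -> 11 lines: nqu bhlsb gxszo oyxko ngmrv gjkoq uupr vmq kkoan vntlg tuihh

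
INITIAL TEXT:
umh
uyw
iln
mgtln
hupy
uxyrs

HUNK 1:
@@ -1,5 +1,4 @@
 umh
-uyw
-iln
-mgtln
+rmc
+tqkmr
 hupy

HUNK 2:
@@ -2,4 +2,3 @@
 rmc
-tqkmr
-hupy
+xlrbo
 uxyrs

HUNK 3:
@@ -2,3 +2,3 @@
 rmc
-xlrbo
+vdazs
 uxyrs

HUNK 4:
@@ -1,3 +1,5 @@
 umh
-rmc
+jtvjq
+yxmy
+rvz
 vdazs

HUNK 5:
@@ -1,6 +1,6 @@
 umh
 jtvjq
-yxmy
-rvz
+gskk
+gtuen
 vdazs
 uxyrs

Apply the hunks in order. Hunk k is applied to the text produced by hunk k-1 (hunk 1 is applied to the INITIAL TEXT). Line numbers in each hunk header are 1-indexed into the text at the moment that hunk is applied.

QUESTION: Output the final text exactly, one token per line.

Answer: umh
jtvjq
gskk
gtuen
vdazs
uxyrs

Derivation:
Hunk 1: at line 1 remove [uyw,iln,mgtln] add [rmc,tqkmr] -> 5 lines: umh rmc tqkmr hupy uxyrs
Hunk 2: at line 2 remove [tqkmr,hupy] add [xlrbo] -> 4 lines: umh rmc xlrbo uxyrs
Hunk 3: at line 2 remove [xlrbo] add [vdazs] -> 4 lines: umh rmc vdazs uxyrs
Hunk 4: at line 1 remove [rmc] add [jtvjq,yxmy,rvz] -> 6 lines: umh jtvjq yxmy rvz vdazs uxyrs
Hunk 5: at line 1 remove [yxmy,rvz] add [gskk,gtuen] -> 6 lines: umh jtvjq gskk gtuen vdazs uxyrs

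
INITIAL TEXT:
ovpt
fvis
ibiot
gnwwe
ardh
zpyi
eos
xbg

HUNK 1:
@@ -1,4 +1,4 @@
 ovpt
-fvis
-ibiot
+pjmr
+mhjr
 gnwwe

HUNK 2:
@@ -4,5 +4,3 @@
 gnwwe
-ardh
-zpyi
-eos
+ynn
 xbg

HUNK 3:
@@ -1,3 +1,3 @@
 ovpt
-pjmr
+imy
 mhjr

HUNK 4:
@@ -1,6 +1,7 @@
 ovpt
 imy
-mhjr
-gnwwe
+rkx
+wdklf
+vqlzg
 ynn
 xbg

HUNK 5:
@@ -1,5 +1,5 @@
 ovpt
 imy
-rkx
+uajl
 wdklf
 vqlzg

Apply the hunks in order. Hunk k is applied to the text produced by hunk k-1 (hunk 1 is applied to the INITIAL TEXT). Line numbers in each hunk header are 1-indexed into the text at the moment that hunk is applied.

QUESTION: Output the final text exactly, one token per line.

Hunk 1: at line 1 remove [fvis,ibiot] add [pjmr,mhjr] -> 8 lines: ovpt pjmr mhjr gnwwe ardh zpyi eos xbg
Hunk 2: at line 4 remove [ardh,zpyi,eos] add [ynn] -> 6 lines: ovpt pjmr mhjr gnwwe ynn xbg
Hunk 3: at line 1 remove [pjmr] add [imy] -> 6 lines: ovpt imy mhjr gnwwe ynn xbg
Hunk 4: at line 1 remove [mhjr,gnwwe] add [rkx,wdklf,vqlzg] -> 7 lines: ovpt imy rkx wdklf vqlzg ynn xbg
Hunk 5: at line 1 remove [rkx] add [uajl] -> 7 lines: ovpt imy uajl wdklf vqlzg ynn xbg

Answer: ovpt
imy
uajl
wdklf
vqlzg
ynn
xbg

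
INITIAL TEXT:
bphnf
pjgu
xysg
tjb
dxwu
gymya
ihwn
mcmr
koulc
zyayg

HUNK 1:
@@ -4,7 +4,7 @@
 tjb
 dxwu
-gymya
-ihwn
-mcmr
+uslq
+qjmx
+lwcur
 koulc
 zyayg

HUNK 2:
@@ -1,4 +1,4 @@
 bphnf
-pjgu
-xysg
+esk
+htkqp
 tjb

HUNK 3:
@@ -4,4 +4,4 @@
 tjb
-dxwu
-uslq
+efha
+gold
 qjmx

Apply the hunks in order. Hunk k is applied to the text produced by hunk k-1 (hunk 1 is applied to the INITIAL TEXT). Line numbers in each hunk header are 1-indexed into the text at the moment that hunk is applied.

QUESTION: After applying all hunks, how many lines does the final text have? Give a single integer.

Hunk 1: at line 4 remove [gymya,ihwn,mcmr] add [uslq,qjmx,lwcur] -> 10 lines: bphnf pjgu xysg tjb dxwu uslq qjmx lwcur koulc zyayg
Hunk 2: at line 1 remove [pjgu,xysg] add [esk,htkqp] -> 10 lines: bphnf esk htkqp tjb dxwu uslq qjmx lwcur koulc zyayg
Hunk 3: at line 4 remove [dxwu,uslq] add [efha,gold] -> 10 lines: bphnf esk htkqp tjb efha gold qjmx lwcur koulc zyayg
Final line count: 10

Answer: 10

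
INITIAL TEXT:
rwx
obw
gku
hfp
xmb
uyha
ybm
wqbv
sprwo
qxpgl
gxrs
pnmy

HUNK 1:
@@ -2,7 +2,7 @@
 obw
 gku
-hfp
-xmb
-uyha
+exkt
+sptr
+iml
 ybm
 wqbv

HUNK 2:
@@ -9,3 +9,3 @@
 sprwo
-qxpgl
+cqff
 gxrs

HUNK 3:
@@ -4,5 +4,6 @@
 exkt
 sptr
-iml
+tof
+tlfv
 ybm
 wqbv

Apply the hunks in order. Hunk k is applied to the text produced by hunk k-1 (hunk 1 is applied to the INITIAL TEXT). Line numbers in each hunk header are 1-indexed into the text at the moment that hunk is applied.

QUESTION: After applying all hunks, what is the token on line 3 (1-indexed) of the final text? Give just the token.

Hunk 1: at line 2 remove [hfp,xmb,uyha] add [exkt,sptr,iml] -> 12 lines: rwx obw gku exkt sptr iml ybm wqbv sprwo qxpgl gxrs pnmy
Hunk 2: at line 9 remove [qxpgl] add [cqff] -> 12 lines: rwx obw gku exkt sptr iml ybm wqbv sprwo cqff gxrs pnmy
Hunk 3: at line 4 remove [iml] add [tof,tlfv] -> 13 lines: rwx obw gku exkt sptr tof tlfv ybm wqbv sprwo cqff gxrs pnmy
Final line 3: gku

Answer: gku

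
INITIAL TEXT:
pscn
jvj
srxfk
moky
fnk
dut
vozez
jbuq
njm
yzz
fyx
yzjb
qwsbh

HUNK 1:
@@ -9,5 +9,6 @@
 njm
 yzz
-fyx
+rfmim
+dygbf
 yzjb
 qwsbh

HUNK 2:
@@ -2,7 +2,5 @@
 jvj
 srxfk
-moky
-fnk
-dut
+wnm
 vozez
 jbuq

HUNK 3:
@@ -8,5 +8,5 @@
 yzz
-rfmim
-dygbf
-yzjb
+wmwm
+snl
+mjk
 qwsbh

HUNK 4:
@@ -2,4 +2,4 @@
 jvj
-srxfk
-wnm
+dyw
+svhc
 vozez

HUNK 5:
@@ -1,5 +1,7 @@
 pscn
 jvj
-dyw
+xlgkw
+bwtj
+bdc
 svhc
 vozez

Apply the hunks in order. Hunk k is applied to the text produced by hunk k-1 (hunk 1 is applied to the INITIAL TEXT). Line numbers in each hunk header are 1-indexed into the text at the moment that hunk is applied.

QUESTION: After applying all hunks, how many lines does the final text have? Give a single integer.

Hunk 1: at line 9 remove [fyx] add [rfmim,dygbf] -> 14 lines: pscn jvj srxfk moky fnk dut vozez jbuq njm yzz rfmim dygbf yzjb qwsbh
Hunk 2: at line 2 remove [moky,fnk,dut] add [wnm] -> 12 lines: pscn jvj srxfk wnm vozez jbuq njm yzz rfmim dygbf yzjb qwsbh
Hunk 3: at line 8 remove [rfmim,dygbf,yzjb] add [wmwm,snl,mjk] -> 12 lines: pscn jvj srxfk wnm vozez jbuq njm yzz wmwm snl mjk qwsbh
Hunk 4: at line 2 remove [srxfk,wnm] add [dyw,svhc] -> 12 lines: pscn jvj dyw svhc vozez jbuq njm yzz wmwm snl mjk qwsbh
Hunk 5: at line 1 remove [dyw] add [xlgkw,bwtj,bdc] -> 14 lines: pscn jvj xlgkw bwtj bdc svhc vozez jbuq njm yzz wmwm snl mjk qwsbh
Final line count: 14

Answer: 14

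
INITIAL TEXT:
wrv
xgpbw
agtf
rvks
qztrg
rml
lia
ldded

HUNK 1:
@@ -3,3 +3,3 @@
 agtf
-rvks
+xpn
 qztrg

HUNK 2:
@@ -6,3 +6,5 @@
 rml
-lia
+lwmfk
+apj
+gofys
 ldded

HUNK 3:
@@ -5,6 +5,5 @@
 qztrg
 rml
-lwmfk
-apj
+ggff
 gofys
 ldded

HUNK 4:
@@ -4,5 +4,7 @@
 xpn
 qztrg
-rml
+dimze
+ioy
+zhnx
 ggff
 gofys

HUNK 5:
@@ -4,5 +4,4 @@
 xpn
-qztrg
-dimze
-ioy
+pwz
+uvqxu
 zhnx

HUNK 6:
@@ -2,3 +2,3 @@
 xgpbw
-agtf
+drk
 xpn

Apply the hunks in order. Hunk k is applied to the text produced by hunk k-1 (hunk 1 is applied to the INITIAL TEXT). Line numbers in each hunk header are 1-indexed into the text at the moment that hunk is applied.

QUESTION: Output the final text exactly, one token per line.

Hunk 1: at line 3 remove [rvks] add [xpn] -> 8 lines: wrv xgpbw agtf xpn qztrg rml lia ldded
Hunk 2: at line 6 remove [lia] add [lwmfk,apj,gofys] -> 10 lines: wrv xgpbw agtf xpn qztrg rml lwmfk apj gofys ldded
Hunk 3: at line 5 remove [lwmfk,apj] add [ggff] -> 9 lines: wrv xgpbw agtf xpn qztrg rml ggff gofys ldded
Hunk 4: at line 4 remove [rml] add [dimze,ioy,zhnx] -> 11 lines: wrv xgpbw agtf xpn qztrg dimze ioy zhnx ggff gofys ldded
Hunk 5: at line 4 remove [qztrg,dimze,ioy] add [pwz,uvqxu] -> 10 lines: wrv xgpbw agtf xpn pwz uvqxu zhnx ggff gofys ldded
Hunk 6: at line 2 remove [agtf] add [drk] -> 10 lines: wrv xgpbw drk xpn pwz uvqxu zhnx ggff gofys ldded

Answer: wrv
xgpbw
drk
xpn
pwz
uvqxu
zhnx
ggff
gofys
ldded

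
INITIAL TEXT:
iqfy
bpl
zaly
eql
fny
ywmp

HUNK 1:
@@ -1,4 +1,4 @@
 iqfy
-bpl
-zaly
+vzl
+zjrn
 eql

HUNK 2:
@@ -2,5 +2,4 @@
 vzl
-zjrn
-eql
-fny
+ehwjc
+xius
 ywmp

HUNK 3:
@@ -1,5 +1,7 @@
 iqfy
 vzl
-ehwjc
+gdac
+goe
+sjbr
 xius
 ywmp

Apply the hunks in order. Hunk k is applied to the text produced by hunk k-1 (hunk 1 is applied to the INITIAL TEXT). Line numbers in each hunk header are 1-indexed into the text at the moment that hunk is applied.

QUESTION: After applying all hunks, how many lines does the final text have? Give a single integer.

Answer: 7

Derivation:
Hunk 1: at line 1 remove [bpl,zaly] add [vzl,zjrn] -> 6 lines: iqfy vzl zjrn eql fny ywmp
Hunk 2: at line 2 remove [zjrn,eql,fny] add [ehwjc,xius] -> 5 lines: iqfy vzl ehwjc xius ywmp
Hunk 3: at line 1 remove [ehwjc] add [gdac,goe,sjbr] -> 7 lines: iqfy vzl gdac goe sjbr xius ywmp
Final line count: 7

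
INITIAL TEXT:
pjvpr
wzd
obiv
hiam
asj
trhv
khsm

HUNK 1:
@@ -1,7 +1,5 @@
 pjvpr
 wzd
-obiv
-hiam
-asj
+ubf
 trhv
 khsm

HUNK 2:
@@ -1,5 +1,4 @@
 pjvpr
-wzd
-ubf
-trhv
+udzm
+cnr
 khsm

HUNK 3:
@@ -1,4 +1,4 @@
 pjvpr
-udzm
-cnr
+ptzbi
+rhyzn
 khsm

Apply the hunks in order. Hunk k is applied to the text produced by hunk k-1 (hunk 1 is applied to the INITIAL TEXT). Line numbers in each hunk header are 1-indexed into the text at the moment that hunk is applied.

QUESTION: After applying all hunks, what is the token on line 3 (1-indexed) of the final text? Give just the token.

Hunk 1: at line 1 remove [obiv,hiam,asj] add [ubf] -> 5 lines: pjvpr wzd ubf trhv khsm
Hunk 2: at line 1 remove [wzd,ubf,trhv] add [udzm,cnr] -> 4 lines: pjvpr udzm cnr khsm
Hunk 3: at line 1 remove [udzm,cnr] add [ptzbi,rhyzn] -> 4 lines: pjvpr ptzbi rhyzn khsm
Final line 3: rhyzn

Answer: rhyzn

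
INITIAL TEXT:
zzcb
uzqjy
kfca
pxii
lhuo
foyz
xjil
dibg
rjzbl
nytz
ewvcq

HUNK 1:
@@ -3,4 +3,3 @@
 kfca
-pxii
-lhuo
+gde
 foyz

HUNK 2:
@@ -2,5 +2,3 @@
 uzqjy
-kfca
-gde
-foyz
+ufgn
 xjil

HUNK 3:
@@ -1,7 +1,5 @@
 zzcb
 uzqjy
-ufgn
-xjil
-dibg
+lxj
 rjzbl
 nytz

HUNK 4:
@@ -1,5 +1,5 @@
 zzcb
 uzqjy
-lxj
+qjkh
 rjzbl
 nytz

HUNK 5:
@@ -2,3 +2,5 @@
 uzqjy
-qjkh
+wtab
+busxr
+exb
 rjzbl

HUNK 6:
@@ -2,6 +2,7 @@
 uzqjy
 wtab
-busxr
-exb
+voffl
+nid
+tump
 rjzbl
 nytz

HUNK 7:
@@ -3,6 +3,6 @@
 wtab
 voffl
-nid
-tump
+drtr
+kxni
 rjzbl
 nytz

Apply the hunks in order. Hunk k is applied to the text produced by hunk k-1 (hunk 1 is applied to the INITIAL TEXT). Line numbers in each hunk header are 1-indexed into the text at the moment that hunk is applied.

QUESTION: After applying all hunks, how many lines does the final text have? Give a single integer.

Hunk 1: at line 3 remove [pxii,lhuo] add [gde] -> 10 lines: zzcb uzqjy kfca gde foyz xjil dibg rjzbl nytz ewvcq
Hunk 2: at line 2 remove [kfca,gde,foyz] add [ufgn] -> 8 lines: zzcb uzqjy ufgn xjil dibg rjzbl nytz ewvcq
Hunk 3: at line 1 remove [ufgn,xjil,dibg] add [lxj] -> 6 lines: zzcb uzqjy lxj rjzbl nytz ewvcq
Hunk 4: at line 1 remove [lxj] add [qjkh] -> 6 lines: zzcb uzqjy qjkh rjzbl nytz ewvcq
Hunk 5: at line 2 remove [qjkh] add [wtab,busxr,exb] -> 8 lines: zzcb uzqjy wtab busxr exb rjzbl nytz ewvcq
Hunk 6: at line 2 remove [busxr,exb] add [voffl,nid,tump] -> 9 lines: zzcb uzqjy wtab voffl nid tump rjzbl nytz ewvcq
Hunk 7: at line 3 remove [nid,tump] add [drtr,kxni] -> 9 lines: zzcb uzqjy wtab voffl drtr kxni rjzbl nytz ewvcq
Final line count: 9

Answer: 9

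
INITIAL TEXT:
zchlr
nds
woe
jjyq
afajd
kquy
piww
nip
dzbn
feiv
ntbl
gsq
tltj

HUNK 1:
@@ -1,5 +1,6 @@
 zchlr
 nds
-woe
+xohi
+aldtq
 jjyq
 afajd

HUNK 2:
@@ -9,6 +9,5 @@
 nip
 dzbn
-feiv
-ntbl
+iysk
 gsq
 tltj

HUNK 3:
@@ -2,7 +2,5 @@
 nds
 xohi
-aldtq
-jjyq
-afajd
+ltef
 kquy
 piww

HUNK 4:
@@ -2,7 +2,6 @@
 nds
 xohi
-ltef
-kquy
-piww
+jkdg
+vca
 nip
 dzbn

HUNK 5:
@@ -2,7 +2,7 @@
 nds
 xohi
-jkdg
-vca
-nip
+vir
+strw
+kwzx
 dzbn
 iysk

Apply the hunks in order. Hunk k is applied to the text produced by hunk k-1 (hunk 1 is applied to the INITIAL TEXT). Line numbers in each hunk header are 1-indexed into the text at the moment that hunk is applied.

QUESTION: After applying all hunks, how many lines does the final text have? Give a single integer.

Hunk 1: at line 1 remove [woe] add [xohi,aldtq] -> 14 lines: zchlr nds xohi aldtq jjyq afajd kquy piww nip dzbn feiv ntbl gsq tltj
Hunk 2: at line 9 remove [feiv,ntbl] add [iysk] -> 13 lines: zchlr nds xohi aldtq jjyq afajd kquy piww nip dzbn iysk gsq tltj
Hunk 3: at line 2 remove [aldtq,jjyq,afajd] add [ltef] -> 11 lines: zchlr nds xohi ltef kquy piww nip dzbn iysk gsq tltj
Hunk 4: at line 2 remove [ltef,kquy,piww] add [jkdg,vca] -> 10 lines: zchlr nds xohi jkdg vca nip dzbn iysk gsq tltj
Hunk 5: at line 2 remove [jkdg,vca,nip] add [vir,strw,kwzx] -> 10 lines: zchlr nds xohi vir strw kwzx dzbn iysk gsq tltj
Final line count: 10

Answer: 10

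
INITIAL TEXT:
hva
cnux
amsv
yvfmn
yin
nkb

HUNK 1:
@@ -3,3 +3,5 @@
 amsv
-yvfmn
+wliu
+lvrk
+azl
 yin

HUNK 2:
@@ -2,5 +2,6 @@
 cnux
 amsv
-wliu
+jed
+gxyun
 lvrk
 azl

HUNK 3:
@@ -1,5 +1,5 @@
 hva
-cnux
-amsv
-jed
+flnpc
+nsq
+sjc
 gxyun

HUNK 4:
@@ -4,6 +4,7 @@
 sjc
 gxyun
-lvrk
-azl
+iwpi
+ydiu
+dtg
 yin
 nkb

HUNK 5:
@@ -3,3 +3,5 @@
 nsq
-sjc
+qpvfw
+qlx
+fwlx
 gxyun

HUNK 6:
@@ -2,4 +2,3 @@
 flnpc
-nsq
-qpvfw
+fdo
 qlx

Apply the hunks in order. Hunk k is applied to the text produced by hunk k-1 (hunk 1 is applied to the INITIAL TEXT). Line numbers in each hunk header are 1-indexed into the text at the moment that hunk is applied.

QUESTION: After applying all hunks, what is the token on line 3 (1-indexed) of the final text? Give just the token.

Answer: fdo

Derivation:
Hunk 1: at line 3 remove [yvfmn] add [wliu,lvrk,azl] -> 8 lines: hva cnux amsv wliu lvrk azl yin nkb
Hunk 2: at line 2 remove [wliu] add [jed,gxyun] -> 9 lines: hva cnux amsv jed gxyun lvrk azl yin nkb
Hunk 3: at line 1 remove [cnux,amsv,jed] add [flnpc,nsq,sjc] -> 9 lines: hva flnpc nsq sjc gxyun lvrk azl yin nkb
Hunk 4: at line 4 remove [lvrk,azl] add [iwpi,ydiu,dtg] -> 10 lines: hva flnpc nsq sjc gxyun iwpi ydiu dtg yin nkb
Hunk 5: at line 3 remove [sjc] add [qpvfw,qlx,fwlx] -> 12 lines: hva flnpc nsq qpvfw qlx fwlx gxyun iwpi ydiu dtg yin nkb
Hunk 6: at line 2 remove [nsq,qpvfw] add [fdo] -> 11 lines: hva flnpc fdo qlx fwlx gxyun iwpi ydiu dtg yin nkb
Final line 3: fdo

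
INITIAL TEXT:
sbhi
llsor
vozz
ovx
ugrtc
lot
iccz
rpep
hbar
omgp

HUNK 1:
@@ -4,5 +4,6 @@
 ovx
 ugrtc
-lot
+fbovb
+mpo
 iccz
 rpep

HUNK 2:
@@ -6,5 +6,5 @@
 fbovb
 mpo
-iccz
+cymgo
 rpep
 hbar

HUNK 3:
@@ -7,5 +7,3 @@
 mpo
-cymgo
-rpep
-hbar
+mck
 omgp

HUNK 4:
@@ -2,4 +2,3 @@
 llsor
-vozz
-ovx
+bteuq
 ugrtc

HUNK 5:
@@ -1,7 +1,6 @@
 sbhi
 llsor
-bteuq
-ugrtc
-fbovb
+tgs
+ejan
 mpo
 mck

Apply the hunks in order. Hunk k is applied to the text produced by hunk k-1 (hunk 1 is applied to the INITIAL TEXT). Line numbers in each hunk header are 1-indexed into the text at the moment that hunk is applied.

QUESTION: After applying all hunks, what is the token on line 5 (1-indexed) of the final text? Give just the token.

Hunk 1: at line 4 remove [lot] add [fbovb,mpo] -> 11 lines: sbhi llsor vozz ovx ugrtc fbovb mpo iccz rpep hbar omgp
Hunk 2: at line 6 remove [iccz] add [cymgo] -> 11 lines: sbhi llsor vozz ovx ugrtc fbovb mpo cymgo rpep hbar omgp
Hunk 3: at line 7 remove [cymgo,rpep,hbar] add [mck] -> 9 lines: sbhi llsor vozz ovx ugrtc fbovb mpo mck omgp
Hunk 4: at line 2 remove [vozz,ovx] add [bteuq] -> 8 lines: sbhi llsor bteuq ugrtc fbovb mpo mck omgp
Hunk 5: at line 1 remove [bteuq,ugrtc,fbovb] add [tgs,ejan] -> 7 lines: sbhi llsor tgs ejan mpo mck omgp
Final line 5: mpo

Answer: mpo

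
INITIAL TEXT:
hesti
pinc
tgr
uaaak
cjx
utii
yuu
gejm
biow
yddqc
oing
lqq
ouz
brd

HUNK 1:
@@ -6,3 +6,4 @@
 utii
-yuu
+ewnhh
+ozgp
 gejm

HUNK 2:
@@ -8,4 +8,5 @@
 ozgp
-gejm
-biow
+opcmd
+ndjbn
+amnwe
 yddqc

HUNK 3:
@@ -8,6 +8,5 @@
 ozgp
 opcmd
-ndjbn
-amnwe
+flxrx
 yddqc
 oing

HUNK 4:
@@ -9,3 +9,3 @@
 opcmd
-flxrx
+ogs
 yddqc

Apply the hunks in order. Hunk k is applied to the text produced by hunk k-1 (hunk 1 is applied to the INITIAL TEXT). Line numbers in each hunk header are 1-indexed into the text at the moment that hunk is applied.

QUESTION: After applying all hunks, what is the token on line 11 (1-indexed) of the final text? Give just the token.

Hunk 1: at line 6 remove [yuu] add [ewnhh,ozgp] -> 15 lines: hesti pinc tgr uaaak cjx utii ewnhh ozgp gejm biow yddqc oing lqq ouz brd
Hunk 2: at line 8 remove [gejm,biow] add [opcmd,ndjbn,amnwe] -> 16 lines: hesti pinc tgr uaaak cjx utii ewnhh ozgp opcmd ndjbn amnwe yddqc oing lqq ouz brd
Hunk 3: at line 8 remove [ndjbn,amnwe] add [flxrx] -> 15 lines: hesti pinc tgr uaaak cjx utii ewnhh ozgp opcmd flxrx yddqc oing lqq ouz brd
Hunk 4: at line 9 remove [flxrx] add [ogs] -> 15 lines: hesti pinc tgr uaaak cjx utii ewnhh ozgp opcmd ogs yddqc oing lqq ouz brd
Final line 11: yddqc

Answer: yddqc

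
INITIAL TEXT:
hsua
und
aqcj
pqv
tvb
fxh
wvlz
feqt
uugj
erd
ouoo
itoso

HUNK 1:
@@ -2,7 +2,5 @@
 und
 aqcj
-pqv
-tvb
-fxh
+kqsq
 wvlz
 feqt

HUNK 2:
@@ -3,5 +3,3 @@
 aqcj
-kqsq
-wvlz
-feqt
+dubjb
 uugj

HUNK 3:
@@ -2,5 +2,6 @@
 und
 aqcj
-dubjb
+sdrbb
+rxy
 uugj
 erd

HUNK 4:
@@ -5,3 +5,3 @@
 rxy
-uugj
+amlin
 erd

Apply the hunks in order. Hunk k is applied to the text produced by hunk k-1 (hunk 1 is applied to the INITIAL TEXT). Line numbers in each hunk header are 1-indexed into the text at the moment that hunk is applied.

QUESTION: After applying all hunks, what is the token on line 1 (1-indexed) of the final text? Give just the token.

Answer: hsua

Derivation:
Hunk 1: at line 2 remove [pqv,tvb,fxh] add [kqsq] -> 10 lines: hsua und aqcj kqsq wvlz feqt uugj erd ouoo itoso
Hunk 2: at line 3 remove [kqsq,wvlz,feqt] add [dubjb] -> 8 lines: hsua und aqcj dubjb uugj erd ouoo itoso
Hunk 3: at line 2 remove [dubjb] add [sdrbb,rxy] -> 9 lines: hsua und aqcj sdrbb rxy uugj erd ouoo itoso
Hunk 4: at line 5 remove [uugj] add [amlin] -> 9 lines: hsua und aqcj sdrbb rxy amlin erd ouoo itoso
Final line 1: hsua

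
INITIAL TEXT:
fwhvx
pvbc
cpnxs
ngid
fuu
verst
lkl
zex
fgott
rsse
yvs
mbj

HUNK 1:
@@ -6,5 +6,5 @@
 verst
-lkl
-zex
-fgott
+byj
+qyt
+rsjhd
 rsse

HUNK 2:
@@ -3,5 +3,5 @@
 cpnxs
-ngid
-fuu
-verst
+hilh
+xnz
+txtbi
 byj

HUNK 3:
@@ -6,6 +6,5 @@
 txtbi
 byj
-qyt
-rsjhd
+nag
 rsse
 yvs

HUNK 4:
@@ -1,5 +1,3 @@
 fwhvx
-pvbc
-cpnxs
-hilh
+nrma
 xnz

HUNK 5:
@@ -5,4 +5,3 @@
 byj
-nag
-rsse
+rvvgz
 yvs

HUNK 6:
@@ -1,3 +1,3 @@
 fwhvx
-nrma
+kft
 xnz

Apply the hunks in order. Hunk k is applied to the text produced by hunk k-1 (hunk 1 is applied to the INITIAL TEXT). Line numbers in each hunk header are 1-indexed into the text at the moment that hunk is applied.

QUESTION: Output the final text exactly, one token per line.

Answer: fwhvx
kft
xnz
txtbi
byj
rvvgz
yvs
mbj

Derivation:
Hunk 1: at line 6 remove [lkl,zex,fgott] add [byj,qyt,rsjhd] -> 12 lines: fwhvx pvbc cpnxs ngid fuu verst byj qyt rsjhd rsse yvs mbj
Hunk 2: at line 3 remove [ngid,fuu,verst] add [hilh,xnz,txtbi] -> 12 lines: fwhvx pvbc cpnxs hilh xnz txtbi byj qyt rsjhd rsse yvs mbj
Hunk 3: at line 6 remove [qyt,rsjhd] add [nag] -> 11 lines: fwhvx pvbc cpnxs hilh xnz txtbi byj nag rsse yvs mbj
Hunk 4: at line 1 remove [pvbc,cpnxs,hilh] add [nrma] -> 9 lines: fwhvx nrma xnz txtbi byj nag rsse yvs mbj
Hunk 5: at line 5 remove [nag,rsse] add [rvvgz] -> 8 lines: fwhvx nrma xnz txtbi byj rvvgz yvs mbj
Hunk 6: at line 1 remove [nrma] add [kft] -> 8 lines: fwhvx kft xnz txtbi byj rvvgz yvs mbj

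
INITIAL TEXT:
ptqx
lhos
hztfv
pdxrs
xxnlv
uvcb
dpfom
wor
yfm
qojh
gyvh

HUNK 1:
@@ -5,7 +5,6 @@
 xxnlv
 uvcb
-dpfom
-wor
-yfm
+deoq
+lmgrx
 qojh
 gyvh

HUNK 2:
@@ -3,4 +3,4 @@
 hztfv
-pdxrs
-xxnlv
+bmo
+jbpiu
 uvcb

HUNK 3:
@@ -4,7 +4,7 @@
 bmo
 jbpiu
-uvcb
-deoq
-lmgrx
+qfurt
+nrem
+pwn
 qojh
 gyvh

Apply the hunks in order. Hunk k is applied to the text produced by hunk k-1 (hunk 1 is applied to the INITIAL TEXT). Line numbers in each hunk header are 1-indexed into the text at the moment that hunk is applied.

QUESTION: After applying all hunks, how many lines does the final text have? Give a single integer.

Answer: 10

Derivation:
Hunk 1: at line 5 remove [dpfom,wor,yfm] add [deoq,lmgrx] -> 10 lines: ptqx lhos hztfv pdxrs xxnlv uvcb deoq lmgrx qojh gyvh
Hunk 2: at line 3 remove [pdxrs,xxnlv] add [bmo,jbpiu] -> 10 lines: ptqx lhos hztfv bmo jbpiu uvcb deoq lmgrx qojh gyvh
Hunk 3: at line 4 remove [uvcb,deoq,lmgrx] add [qfurt,nrem,pwn] -> 10 lines: ptqx lhos hztfv bmo jbpiu qfurt nrem pwn qojh gyvh
Final line count: 10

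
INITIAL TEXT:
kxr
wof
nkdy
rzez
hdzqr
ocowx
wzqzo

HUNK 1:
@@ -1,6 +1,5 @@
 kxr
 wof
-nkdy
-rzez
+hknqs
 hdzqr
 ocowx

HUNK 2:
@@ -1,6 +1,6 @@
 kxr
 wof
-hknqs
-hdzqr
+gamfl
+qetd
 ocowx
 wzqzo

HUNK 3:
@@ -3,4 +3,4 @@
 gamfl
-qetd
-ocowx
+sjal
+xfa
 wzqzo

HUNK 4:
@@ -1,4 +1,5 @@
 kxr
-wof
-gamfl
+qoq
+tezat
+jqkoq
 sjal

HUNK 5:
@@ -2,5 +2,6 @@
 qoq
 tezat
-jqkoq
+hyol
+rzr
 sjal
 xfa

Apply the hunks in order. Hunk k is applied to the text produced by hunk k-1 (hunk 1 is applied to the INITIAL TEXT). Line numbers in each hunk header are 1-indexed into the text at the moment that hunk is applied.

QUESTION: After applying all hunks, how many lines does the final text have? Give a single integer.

Answer: 8

Derivation:
Hunk 1: at line 1 remove [nkdy,rzez] add [hknqs] -> 6 lines: kxr wof hknqs hdzqr ocowx wzqzo
Hunk 2: at line 1 remove [hknqs,hdzqr] add [gamfl,qetd] -> 6 lines: kxr wof gamfl qetd ocowx wzqzo
Hunk 3: at line 3 remove [qetd,ocowx] add [sjal,xfa] -> 6 lines: kxr wof gamfl sjal xfa wzqzo
Hunk 4: at line 1 remove [wof,gamfl] add [qoq,tezat,jqkoq] -> 7 lines: kxr qoq tezat jqkoq sjal xfa wzqzo
Hunk 5: at line 2 remove [jqkoq] add [hyol,rzr] -> 8 lines: kxr qoq tezat hyol rzr sjal xfa wzqzo
Final line count: 8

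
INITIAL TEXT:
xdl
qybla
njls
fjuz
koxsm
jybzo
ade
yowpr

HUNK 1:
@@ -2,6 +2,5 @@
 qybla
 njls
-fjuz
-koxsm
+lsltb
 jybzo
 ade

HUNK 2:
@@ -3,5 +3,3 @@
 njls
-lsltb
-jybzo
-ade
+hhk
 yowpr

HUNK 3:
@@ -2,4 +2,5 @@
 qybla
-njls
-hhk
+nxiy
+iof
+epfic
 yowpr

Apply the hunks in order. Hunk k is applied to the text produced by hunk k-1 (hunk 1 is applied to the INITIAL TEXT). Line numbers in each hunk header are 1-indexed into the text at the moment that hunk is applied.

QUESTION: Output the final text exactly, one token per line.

Hunk 1: at line 2 remove [fjuz,koxsm] add [lsltb] -> 7 lines: xdl qybla njls lsltb jybzo ade yowpr
Hunk 2: at line 3 remove [lsltb,jybzo,ade] add [hhk] -> 5 lines: xdl qybla njls hhk yowpr
Hunk 3: at line 2 remove [njls,hhk] add [nxiy,iof,epfic] -> 6 lines: xdl qybla nxiy iof epfic yowpr

Answer: xdl
qybla
nxiy
iof
epfic
yowpr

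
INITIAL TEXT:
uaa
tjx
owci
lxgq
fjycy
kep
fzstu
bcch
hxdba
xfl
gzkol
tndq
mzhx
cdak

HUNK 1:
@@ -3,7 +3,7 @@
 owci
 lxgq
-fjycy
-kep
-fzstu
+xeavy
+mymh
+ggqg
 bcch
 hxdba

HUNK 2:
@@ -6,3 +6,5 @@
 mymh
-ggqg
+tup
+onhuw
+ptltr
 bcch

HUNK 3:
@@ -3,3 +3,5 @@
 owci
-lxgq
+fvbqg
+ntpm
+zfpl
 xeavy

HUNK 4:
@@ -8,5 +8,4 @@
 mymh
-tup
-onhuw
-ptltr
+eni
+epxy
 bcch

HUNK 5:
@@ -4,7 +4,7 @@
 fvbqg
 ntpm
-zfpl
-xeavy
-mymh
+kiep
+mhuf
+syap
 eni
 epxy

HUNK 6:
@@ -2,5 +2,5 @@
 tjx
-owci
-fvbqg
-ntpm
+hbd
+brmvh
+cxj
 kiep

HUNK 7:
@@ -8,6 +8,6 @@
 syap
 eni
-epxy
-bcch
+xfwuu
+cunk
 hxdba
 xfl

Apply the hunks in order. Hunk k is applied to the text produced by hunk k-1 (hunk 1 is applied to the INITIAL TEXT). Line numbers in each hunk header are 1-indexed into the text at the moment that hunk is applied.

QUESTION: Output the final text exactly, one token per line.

Answer: uaa
tjx
hbd
brmvh
cxj
kiep
mhuf
syap
eni
xfwuu
cunk
hxdba
xfl
gzkol
tndq
mzhx
cdak

Derivation:
Hunk 1: at line 3 remove [fjycy,kep,fzstu] add [xeavy,mymh,ggqg] -> 14 lines: uaa tjx owci lxgq xeavy mymh ggqg bcch hxdba xfl gzkol tndq mzhx cdak
Hunk 2: at line 6 remove [ggqg] add [tup,onhuw,ptltr] -> 16 lines: uaa tjx owci lxgq xeavy mymh tup onhuw ptltr bcch hxdba xfl gzkol tndq mzhx cdak
Hunk 3: at line 3 remove [lxgq] add [fvbqg,ntpm,zfpl] -> 18 lines: uaa tjx owci fvbqg ntpm zfpl xeavy mymh tup onhuw ptltr bcch hxdba xfl gzkol tndq mzhx cdak
Hunk 4: at line 8 remove [tup,onhuw,ptltr] add [eni,epxy] -> 17 lines: uaa tjx owci fvbqg ntpm zfpl xeavy mymh eni epxy bcch hxdba xfl gzkol tndq mzhx cdak
Hunk 5: at line 4 remove [zfpl,xeavy,mymh] add [kiep,mhuf,syap] -> 17 lines: uaa tjx owci fvbqg ntpm kiep mhuf syap eni epxy bcch hxdba xfl gzkol tndq mzhx cdak
Hunk 6: at line 2 remove [owci,fvbqg,ntpm] add [hbd,brmvh,cxj] -> 17 lines: uaa tjx hbd brmvh cxj kiep mhuf syap eni epxy bcch hxdba xfl gzkol tndq mzhx cdak
Hunk 7: at line 8 remove [epxy,bcch] add [xfwuu,cunk] -> 17 lines: uaa tjx hbd brmvh cxj kiep mhuf syap eni xfwuu cunk hxdba xfl gzkol tndq mzhx cdak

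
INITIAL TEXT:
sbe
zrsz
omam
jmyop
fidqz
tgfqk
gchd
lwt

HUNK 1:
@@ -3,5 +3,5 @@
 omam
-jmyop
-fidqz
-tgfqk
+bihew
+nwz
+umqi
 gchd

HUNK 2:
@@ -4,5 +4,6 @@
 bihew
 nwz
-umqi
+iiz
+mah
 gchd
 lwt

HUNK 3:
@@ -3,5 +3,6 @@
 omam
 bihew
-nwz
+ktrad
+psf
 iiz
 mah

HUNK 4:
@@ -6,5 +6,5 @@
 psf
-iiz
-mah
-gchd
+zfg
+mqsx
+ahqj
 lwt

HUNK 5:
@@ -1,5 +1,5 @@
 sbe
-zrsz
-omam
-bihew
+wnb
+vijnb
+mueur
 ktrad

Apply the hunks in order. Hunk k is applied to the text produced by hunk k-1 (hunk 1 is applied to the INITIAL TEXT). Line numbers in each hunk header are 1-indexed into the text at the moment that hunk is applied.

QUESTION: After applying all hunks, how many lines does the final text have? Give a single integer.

Answer: 10

Derivation:
Hunk 1: at line 3 remove [jmyop,fidqz,tgfqk] add [bihew,nwz,umqi] -> 8 lines: sbe zrsz omam bihew nwz umqi gchd lwt
Hunk 2: at line 4 remove [umqi] add [iiz,mah] -> 9 lines: sbe zrsz omam bihew nwz iiz mah gchd lwt
Hunk 3: at line 3 remove [nwz] add [ktrad,psf] -> 10 lines: sbe zrsz omam bihew ktrad psf iiz mah gchd lwt
Hunk 4: at line 6 remove [iiz,mah,gchd] add [zfg,mqsx,ahqj] -> 10 lines: sbe zrsz omam bihew ktrad psf zfg mqsx ahqj lwt
Hunk 5: at line 1 remove [zrsz,omam,bihew] add [wnb,vijnb,mueur] -> 10 lines: sbe wnb vijnb mueur ktrad psf zfg mqsx ahqj lwt
Final line count: 10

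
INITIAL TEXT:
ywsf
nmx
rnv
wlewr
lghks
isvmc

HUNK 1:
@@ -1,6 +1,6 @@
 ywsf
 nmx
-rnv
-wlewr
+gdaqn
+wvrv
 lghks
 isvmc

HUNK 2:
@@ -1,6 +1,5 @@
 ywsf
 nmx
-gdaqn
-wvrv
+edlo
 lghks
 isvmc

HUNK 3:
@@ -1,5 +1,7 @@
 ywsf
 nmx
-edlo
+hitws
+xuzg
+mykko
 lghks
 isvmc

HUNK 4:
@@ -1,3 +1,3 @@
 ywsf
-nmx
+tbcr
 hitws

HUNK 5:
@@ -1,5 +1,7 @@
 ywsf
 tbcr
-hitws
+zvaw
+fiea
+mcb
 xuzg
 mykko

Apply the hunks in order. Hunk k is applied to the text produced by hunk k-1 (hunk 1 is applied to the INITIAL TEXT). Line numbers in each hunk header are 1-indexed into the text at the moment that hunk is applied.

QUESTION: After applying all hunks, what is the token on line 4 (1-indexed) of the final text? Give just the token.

Answer: fiea

Derivation:
Hunk 1: at line 1 remove [rnv,wlewr] add [gdaqn,wvrv] -> 6 lines: ywsf nmx gdaqn wvrv lghks isvmc
Hunk 2: at line 1 remove [gdaqn,wvrv] add [edlo] -> 5 lines: ywsf nmx edlo lghks isvmc
Hunk 3: at line 1 remove [edlo] add [hitws,xuzg,mykko] -> 7 lines: ywsf nmx hitws xuzg mykko lghks isvmc
Hunk 4: at line 1 remove [nmx] add [tbcr] -> 7 lines: ywsf tbcr hitws xuzg mykko lghks isvmc
Hunk 5: at line 1 remove [hitws] add [zvaw,fiea,mcb] -> 9 lines: ywsf tbcr zvaw fiea mcb xuzg mykko lghks isvmc
Final line 4: fiea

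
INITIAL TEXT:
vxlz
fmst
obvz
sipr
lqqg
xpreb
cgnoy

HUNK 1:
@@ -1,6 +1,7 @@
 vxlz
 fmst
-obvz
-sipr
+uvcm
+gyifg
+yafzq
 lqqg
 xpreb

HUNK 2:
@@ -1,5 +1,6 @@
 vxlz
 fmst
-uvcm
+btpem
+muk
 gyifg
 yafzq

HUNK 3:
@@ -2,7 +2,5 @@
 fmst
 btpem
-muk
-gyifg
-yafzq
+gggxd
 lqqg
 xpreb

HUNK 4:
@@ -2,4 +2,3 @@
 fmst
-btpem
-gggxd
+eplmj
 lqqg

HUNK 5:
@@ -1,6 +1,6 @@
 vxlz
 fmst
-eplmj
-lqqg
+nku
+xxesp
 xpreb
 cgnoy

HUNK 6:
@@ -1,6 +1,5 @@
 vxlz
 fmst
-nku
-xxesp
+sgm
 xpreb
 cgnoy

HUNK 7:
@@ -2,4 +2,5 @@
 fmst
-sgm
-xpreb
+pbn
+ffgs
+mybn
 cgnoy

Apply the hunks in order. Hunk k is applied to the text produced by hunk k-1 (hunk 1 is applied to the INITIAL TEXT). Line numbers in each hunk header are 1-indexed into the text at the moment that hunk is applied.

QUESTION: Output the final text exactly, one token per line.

Answer: vxlz
fmst
pbn
ffgs
mybn
cgnoy

Derivation:
Hunk 1: at line 1 remove [obvz,sipr] add [uvcm,gyifg,yafzq] -> 8 lines: vxlz fmst uvcm gyifg yafzq lqqg xpreb cgnoy
Hunk 2: at line 1 remove [uvcm] add [btpem,muk] -> 9 lines: vxlz fmst btpem muk gyifg yafzq lqqg xpreb cgnoy
Hunk 3: at line 2 remove [muk,gyifg,yafzq] add [gggxd] -> 7 lines: vxlz fmst btpem gggxd lqqg xpreb cgnoy
Hunk 4: at line 2 remove [btpem,gggxd] add [eplmj] -> 6 lines: vxlz fmst eplmj lqqg xpreb cgnoy
Hunk 5: at line 1 remove [eplmj,lqqg] add [nku,xxesp] -> 6 lines: vxlz fmst nku xxesp xpreb cgnoy
Hunk 6: at line 1 remove [nku,xxesp] add [sgm] -> 5 lines: vxlz fmst sgm xpreb cgnoy
Hunk 7: at line 2 remove [sgm,xpreb] add [pbn,ffgs,mybn] -> 6 lines: vxlz fmst pbn ffgs mybn cgnoy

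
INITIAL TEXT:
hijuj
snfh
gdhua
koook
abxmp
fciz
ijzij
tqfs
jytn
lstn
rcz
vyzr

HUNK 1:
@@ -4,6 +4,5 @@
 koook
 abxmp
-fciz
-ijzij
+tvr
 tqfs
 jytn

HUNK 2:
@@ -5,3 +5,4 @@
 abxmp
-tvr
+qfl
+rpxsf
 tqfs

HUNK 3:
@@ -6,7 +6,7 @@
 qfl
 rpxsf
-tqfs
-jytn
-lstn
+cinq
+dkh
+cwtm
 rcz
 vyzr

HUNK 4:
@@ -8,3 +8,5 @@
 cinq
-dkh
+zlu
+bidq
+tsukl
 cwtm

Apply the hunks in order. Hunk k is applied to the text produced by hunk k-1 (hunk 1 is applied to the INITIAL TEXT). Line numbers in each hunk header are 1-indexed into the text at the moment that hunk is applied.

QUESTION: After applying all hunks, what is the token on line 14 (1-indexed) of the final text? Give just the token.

Hunk 1: at line 4 remove [fciz,ijzij] add [tvr] -> 11 lines: hijuj snfh gdhua koook abxmp tvr tqfs jytn lstn rcz vyzr
Hunk 2: at line 5 remove [tvr] add [qfl,rpxsf] -> 12 lines: hijuj snfh gdhua koook abxmp qfl rpxsf tqfs jytn lstn rcz vyzr
Hunk 3: at line 6 remove [tqfs,jytn,lstn] add [cinq,dkh,cwtm] -> 12 lines: hijuj snfh gdhua koook abxmp qfl rpxsf cinq dkh cwtm rcz vyzr
Hunk 4: at line 8 remove [dkh] add [zlu,bidq,tsukl] -> 14 lines: hijuj snfh gdhua koook abxmp qfl rpxsf cinq zlu bidq tsukl cwtm rcz vyzr
Final line 14: vyzr

Answer: vyzr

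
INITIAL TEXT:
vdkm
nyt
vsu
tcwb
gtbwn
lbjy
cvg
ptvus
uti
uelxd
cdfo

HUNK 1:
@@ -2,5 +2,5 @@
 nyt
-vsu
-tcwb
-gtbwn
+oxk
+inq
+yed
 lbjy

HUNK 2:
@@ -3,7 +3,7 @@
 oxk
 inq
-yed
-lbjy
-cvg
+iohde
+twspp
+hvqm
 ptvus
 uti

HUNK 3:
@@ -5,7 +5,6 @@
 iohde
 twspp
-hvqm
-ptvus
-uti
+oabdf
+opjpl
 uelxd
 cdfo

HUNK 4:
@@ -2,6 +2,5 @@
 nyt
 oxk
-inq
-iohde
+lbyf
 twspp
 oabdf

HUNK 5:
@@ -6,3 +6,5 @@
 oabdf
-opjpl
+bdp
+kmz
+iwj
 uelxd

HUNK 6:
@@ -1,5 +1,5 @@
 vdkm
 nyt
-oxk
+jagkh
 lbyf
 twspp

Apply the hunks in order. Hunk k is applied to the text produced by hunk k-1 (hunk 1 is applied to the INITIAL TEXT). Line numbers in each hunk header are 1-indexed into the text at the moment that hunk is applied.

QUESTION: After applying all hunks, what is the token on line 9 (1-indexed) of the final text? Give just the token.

Answer: iwj

Derivation:
Hunk 1: at line 2 remove [vsu,tcwb,gtbwn] add [oxk,inq,yed] -> 11 lines: vdkm nyt oxk inq yed lbjy cvg ptvus uti uelxd cdfo
Hunk 2: at line 3 remove [yed,lbjy,cvg] add [iohde,twspp,hvqm] -> 11 lines: vdkm nyt oxk inq iohde twspp hvqm ptvus uti uelxd cdfo
Hunk 3: at line 5 remove [hvqm,ptvus,uti] add [oabdf,opjpl] -> 10 lines: vdkm nyt oxk inq iohde twspp oabdf opjpl uelxd cdfo
Hunk 4: at line 2 remove [inq,iohde] add [lbyf] -> 9 lines: vdkm nyt oxk lbyf twspp oabdf opjpl uelxd cdfo
Hunk 5: at line 6 remove [opjpl] add [bdp,kmz,iwj] -> 11 lines: vdkm nyt oxk lbyf twspp oabdf bdp kmz iwj uelxd cdfo
Hunk 6: at line 1 remove [oxk] add [jagkh] -> 11 lines: vdkm nyt jagkh lbyf twspp oabdf bdp kmz iwj uelxd cdfo
Final line 9: iwj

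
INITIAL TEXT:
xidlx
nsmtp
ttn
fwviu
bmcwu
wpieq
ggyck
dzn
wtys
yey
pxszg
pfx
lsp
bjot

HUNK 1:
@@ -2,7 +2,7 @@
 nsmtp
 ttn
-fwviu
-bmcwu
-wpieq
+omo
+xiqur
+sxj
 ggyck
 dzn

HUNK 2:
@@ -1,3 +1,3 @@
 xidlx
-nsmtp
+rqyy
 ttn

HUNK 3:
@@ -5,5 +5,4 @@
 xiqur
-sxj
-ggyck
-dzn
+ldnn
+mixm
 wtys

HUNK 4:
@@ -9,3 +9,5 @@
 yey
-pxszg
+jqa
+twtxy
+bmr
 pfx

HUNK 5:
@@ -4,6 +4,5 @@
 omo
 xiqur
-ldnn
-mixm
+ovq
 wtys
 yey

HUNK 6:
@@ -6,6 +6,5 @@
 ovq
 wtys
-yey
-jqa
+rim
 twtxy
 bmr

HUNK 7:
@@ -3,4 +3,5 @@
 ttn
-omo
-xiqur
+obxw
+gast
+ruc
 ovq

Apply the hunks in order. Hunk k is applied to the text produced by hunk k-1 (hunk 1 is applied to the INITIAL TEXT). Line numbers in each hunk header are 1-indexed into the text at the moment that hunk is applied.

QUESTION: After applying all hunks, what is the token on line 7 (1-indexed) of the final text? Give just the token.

Hunk 1: at line 2 remove [fwviu,bmcwu,wpieq] add [omo,xiqur,sxj] -> 14 lines: xidlx nsmtp ttn omo xiqur sxj ggyck dzn wtys yey pxszg pfx lsp bjot
Hunk 2: at line 1 remove [nsmtp] add [rqyy] -> 14 lines: xidlx rqyy ttn omo xiqur sxj ggyck dzn wtys yey pxszg pfx lsp bjot
Hunk 3: at line 5 remove [sxj,ggyck,dzn] add [ldnn,mixm] -> 13 lines: xidlx rqyy ttn omo xiqur ldnn mixm wtys yey pxszg pfx lsp bjot
Hunk 4: at line 9 remove [pxszg] add [jqa,twtxy,bmr] -> 15 lines: xidlx rqyy ttn omo xiqur ldnn mixm wtys yey jqa twtxy bmr pfx lsp bjot
Hunk 5: at line 4 remove [ldnn,mixm] add [ovq] -> 14 lines: xidlx rqyy ttn omo xiqur ovq wtys yey jqa twtxy bmr pfx lsp bjot
Hunk 6: at line 6 remove [yey,jqa] add [rim] -> 13 lines: xidlx rqyy ttn omo xiqur ovq wtys rim twtxy bmr pfx lsp bjot
Hunk 7: at line 3 remove [omo,xiqur] add [obxw,gast,ruc] -> 14 lines: xidlx rqyy ttn obxw gast ruc ovq wtys rim twtxy bmr pfx lsp bjot
Final line 7: ovq

Answer: ovq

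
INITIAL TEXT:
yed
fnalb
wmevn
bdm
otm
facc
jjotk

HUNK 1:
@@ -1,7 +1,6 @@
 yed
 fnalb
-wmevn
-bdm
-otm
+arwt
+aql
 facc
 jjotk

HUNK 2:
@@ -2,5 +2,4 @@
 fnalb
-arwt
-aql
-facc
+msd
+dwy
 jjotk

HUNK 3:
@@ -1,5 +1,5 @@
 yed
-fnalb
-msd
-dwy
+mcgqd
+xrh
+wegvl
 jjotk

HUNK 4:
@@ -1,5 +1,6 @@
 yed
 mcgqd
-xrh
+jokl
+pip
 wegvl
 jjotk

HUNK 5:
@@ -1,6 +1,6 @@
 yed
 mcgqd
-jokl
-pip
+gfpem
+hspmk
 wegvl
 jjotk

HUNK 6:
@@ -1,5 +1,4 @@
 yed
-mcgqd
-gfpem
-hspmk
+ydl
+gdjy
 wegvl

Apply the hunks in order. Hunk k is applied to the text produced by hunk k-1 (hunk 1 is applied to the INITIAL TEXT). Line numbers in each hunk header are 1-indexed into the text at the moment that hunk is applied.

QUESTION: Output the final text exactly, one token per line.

Hunk 1: at line 1 remove [wmevn,bdm,otm] add [arwt,aql] -> 6 lines: yed fnalb arwt aql facc jjotk
Hunk 2: at line 2 remove [arwt,aql,facc] add [msd,dwy] -> 5 lines: yed fnalb msd dwy jjotk
Hunk 3: at line 1 remove [fnalb,msd,dwy] add [mcgqd,xrh,wegvl] -> 5 lines: yed mcgqd xrh wegvl jjotk
Hunk 4: at line 1 remove [xrh] add [jokl,pip] -> 6 lines: yed mcgqd jokl pip wegvl jjotk
Hunk 5: at line 1 remove [jokl,pip] add [gfpem,hspmk] -> 6 lines: yed mcgqd gfpem hspmk wegvl jjotk
Hunk 6: at line 1 remove [mcgqd,gfpem,hspmk] add [ydl,gdjy] -> 5 lines: yed ydl gdjy wegvl jjotk

Answer: yed
ydl
gdjy
wegvl
jjotk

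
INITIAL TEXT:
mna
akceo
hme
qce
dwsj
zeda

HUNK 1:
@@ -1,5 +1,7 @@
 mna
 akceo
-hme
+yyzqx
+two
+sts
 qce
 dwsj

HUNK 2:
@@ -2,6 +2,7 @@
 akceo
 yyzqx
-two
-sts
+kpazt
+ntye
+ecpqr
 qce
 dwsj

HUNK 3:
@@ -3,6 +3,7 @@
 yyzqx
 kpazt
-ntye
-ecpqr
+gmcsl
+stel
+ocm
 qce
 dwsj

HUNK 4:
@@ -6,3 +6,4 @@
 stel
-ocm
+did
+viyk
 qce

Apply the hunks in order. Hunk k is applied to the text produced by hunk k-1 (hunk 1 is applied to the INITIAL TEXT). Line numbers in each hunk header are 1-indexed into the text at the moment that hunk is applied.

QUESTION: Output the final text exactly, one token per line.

Hunk 1: at line 1 remove [hme] add [yyzqx,two,sts] -> 8 lines: mna akceo yyzqx two sts qce dwsj zeda
Hunk 2: at line 2 remove [two,sts] add [kpazt,ntye,ecpqr] -> 9 lines: mna akceo yyzqx kpazt ntye ecpqr qce dwsj zeda
Hunk 3: at line 3 remove [ntye,ecpqr] add [gmcsl,stel,ocm] -> 10 lines: mna akceo yyzqx kpazt gmcsl stel ocm qce dwsj zeda
Hunk 4: at line 6 remove [ocm] add [did,viyk] -> 11 lines: mna akceo yyzqx kpazt gmcsl stel did viyk qce dwsj zeda

Answer: mna
akceo
yyzqx
kpazt
gmcsl
stel
did
viyk
qce
dwsj
zeda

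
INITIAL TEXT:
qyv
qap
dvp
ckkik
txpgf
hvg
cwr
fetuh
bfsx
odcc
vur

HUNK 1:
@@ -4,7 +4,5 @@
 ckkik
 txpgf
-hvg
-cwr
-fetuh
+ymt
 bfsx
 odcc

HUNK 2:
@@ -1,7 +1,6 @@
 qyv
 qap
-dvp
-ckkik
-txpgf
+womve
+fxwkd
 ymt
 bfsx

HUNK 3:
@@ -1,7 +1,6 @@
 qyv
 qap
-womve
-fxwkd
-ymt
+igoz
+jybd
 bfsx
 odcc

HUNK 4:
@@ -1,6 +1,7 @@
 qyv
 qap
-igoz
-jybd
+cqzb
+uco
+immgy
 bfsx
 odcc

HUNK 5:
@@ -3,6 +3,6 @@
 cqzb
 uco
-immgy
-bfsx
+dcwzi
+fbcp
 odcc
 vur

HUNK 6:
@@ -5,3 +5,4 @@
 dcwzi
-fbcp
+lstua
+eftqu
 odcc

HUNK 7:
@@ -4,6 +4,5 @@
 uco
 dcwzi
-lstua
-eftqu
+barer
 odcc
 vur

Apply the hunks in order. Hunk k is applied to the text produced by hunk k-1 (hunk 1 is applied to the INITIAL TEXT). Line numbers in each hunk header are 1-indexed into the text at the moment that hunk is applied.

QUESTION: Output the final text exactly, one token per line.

Hunk 1: at line 4 remove [hvg,cwr,fetuh] add [ymt] -> 9 lines: qyv qap dvp ckkik txpgf ymt bfsx odcc vur
Hunk 2: at line 1 remove [dvp,ckkik,txpgf] add [womve,fxwkd] -> 8 lines: qyv qap womve fxwkd ymt bfsx odcc vur
Hunk 3: at line 1 remove [womve,fxwkd,ymt] add [igoz,jybd] -> 7 lines: qyv qap igoz jybd bfsx odcc vur
Hunk 4: at line 1 remove [igoz,jybd] add [cqzb,uco,immgy] -> 8 lines: qyv qap cqzb uco immgy bfsx odcc vur
Hunk 5: at line 3 remove [immgy,bfsx] add [dcwzi,fbcp] -> 8 lines: qyv qap cqzb uco dcwzi fbcp odcc vur
Hunk 6: at line 5 remove [fbcp] add [lstua,eftqu] -> 9 lines: qyv qap cqzb uco dcwzi lstua eftqu odcc vur
Hunk 7: at line 4 remove [lstua,eftqu] add [barer] -> 8 lines: qyv qap cqzb uco dcwzi barer odcc vur

Answer: qyv
qap
cqzb
uco
dcwzi
barer
odcc
vur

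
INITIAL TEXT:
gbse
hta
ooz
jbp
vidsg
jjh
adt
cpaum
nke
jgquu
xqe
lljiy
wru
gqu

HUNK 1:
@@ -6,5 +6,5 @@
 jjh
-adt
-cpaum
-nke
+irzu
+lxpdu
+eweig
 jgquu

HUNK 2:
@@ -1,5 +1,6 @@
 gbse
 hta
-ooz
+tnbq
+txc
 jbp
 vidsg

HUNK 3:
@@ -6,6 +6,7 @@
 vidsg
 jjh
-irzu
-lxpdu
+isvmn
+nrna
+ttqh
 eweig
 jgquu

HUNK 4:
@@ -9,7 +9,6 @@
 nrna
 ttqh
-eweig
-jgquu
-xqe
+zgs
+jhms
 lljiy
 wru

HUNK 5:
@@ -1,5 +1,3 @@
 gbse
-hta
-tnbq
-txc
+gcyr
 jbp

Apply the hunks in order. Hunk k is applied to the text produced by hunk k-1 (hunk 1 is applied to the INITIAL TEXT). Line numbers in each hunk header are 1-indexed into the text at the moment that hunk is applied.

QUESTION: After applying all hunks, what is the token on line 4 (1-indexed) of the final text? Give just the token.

Answer: vidsg

Derivation:
Hunk 1: at line 6 remove [adt,cpaum,nke] add [irzu,lxpdu,eweig] -> 14 lines: gbse hta ooz jbp vidsg jjh irzu lxpdu eweig jgquu xqe lljiy wru gqu
Hunk 2: at line 1 remove [ooz] add [tnbq,txc] -> 15 lines: gbse hta tnbq txc jbp vidsg jjh irzu lxpdu eweig jgquu xqe lljiy wru gqu
Hunk 3: at line 6 remove [irzu,lxpdu] add [isvmn,nrna,ttqh] -> 16 lines: gbse hta tnbq txc jbp vidsg jjh isvmn nrna ttqh eweig jgquu xqe lljiy wru gqu
Hunk 4: at line 9 remove [eweig,jgquu,xqe] add [zgs,jhms] -> 15 lines: gbse hta tnbq txc jbp vidsg jjh isvmn nrna ttqh zgs jhms lljiy wru gqu
Hunk 5: at line 1 remove [hta,tnbq,txc] add [gcyr] -> 13 lines: gbse gcyr jbp vidsg jjh isvmn nrna ttqh zgs jhms lljiy wru gqu
Final line 4: vidsg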